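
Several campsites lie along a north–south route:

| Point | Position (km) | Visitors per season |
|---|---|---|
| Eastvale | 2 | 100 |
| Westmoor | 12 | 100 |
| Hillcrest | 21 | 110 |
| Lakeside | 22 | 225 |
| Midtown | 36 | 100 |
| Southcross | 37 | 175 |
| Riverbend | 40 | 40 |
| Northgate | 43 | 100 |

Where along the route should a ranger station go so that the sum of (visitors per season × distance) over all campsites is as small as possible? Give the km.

For a sum of weighted absolute distances on a line, the optimum is the weighted median (not the mean). Total weight W = 950; half-weight = 475.
Sort by position and accumulate weight:
  km 2 (Eastvale, w=100) → cum 100
  km 12 (Westmoor, w=100) → cum 200
  km 21 (Hillcrest, w=110) → cum 310
  km 22 (Lakeside, w=225) → cum 535  ≥ 475 → median here
  km 36 (Midtown, w=100) → cum 635
  km 37 (Southcross, w=175) → cum 810
  km 40 (Riverbend, w=40) → cum 850
  km 43 (Northgate, w=100) → cum 950
Optimal location: km 22.

x = 22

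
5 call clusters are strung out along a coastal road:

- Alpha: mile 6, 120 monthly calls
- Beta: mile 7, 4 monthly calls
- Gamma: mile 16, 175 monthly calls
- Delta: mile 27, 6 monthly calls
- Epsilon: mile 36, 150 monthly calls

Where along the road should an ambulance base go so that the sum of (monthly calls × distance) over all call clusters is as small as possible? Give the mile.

x = 16

For a sum of weighted absolute distances on a line, the optimum is the weighted median (not the mean). Total weight W = 455; half-weight = 227.5.
Sort by position and accumulate weight:
  mile 6 (Alpha, w=120) → cum 120
  mile 7 (Beta, w=4) → cum 124
  mile 16 (Gamma, w=175) → cum 299  ≥ 227.5 → median here
  mile 27 (Delta, w=6) → cum 305
  mile 36 (Epsilon, w=150) → cum 455
Optimal location: mile 16.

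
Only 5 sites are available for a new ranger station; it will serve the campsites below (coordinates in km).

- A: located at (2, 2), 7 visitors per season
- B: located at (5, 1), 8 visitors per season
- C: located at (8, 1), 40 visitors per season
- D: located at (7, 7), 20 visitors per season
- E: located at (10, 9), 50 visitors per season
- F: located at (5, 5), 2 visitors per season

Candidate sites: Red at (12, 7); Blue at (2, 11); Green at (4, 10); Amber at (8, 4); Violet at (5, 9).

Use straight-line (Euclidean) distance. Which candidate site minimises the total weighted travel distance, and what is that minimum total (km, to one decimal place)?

Amber, total 537.0 km

Total weighted distance at each candidate:
  Red (12, 7): total = 696.4
  Blue (2, 11): total = 1166.8
  Green (4, 10): total = 923.3
  Amber (8, 4): total = 537.0
  Violet (5, 9): total = 773.6
Minimum is at Amber with total 537.0 km.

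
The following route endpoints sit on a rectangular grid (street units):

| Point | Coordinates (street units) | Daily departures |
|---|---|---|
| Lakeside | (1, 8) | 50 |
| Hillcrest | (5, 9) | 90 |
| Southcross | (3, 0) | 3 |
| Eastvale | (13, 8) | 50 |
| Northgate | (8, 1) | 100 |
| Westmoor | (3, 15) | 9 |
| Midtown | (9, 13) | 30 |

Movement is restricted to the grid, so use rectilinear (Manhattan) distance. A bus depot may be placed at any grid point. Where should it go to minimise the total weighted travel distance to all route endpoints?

Manhattan distance separates: Σwᵢ(|x−xᵢ|+|y−yᵢ|) = Σwᵢ|x−xᵢ| + Σwᵢ|y−yᵢ|, so x and y are optimised independently as 1-D weighted medians.
Total weight W = 332; half = 166.
x-coordinate, sorted with cumulative weight:
  x=1 (Lakeside, w=50) cum 50
  x=3 (Southcross, w=3) cum 53
  x=3 (Westmoor, w=9) cum 62
  x=5 (Hillcrest, w=90) cum 152
  x=8 (Northgate, w=100) cum 252  ← median
  x=9 (Midtown, w=30) cum 282
  x=13 (Eastvale, w=50) cum 332
⇒ x* = 8
y-coordinate, sorted with cumulative weight:
  y=0 (Southcross, w=3) cum 3
  y=1 (Northgate, w=100) cum 103
  y=8 (Lakeside, w=50) cum 153
  y=8 (Eastvale, w=50) cum 203  ← median
  y=9 (Hillcrest, w=90) cum 293
  y=13 (Midtown, w=30) cum 323
  y=15 (Westmoor, w=9) cum 332
⇒ y* = 8

(8, 8)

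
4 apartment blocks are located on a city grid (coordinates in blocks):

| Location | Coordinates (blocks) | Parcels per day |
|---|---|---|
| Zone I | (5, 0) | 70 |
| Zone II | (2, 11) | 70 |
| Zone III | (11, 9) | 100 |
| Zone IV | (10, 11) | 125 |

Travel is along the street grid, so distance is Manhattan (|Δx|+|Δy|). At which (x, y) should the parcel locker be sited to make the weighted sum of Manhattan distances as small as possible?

(10, 11)

Manhattan distance separates: Σwᵢ(|x−xᵢ|+|y−yᵢ|) = Σwᵢ|x−xᵢ| + Σwᵢ|y−yᵢ|, so x and y are optimised independently as 1-D weighted medians.
Total weight W = 365; half = 182.5.
x-coordinate, sorted with cumulative weight:
  x=2 (Zone II, w=70) cum 70
  x=5 (Zone I, w=70) cum 140
  x=10 (Zone IV, w=125) cum 265  ← median
  x=11 (Zone III, w=100) cum 365
⇒ x* = 10
y-coordinate, sorted with cumulative weight:
  y=0 (Zone I, w=70) cum 70
  y=9 (Zone III, w=100) cum 170
  y=11 (Zone II, w=70) cum 240  ← median
  y=11 (Zone IV, w=125) cum 365
⇒ y* = 11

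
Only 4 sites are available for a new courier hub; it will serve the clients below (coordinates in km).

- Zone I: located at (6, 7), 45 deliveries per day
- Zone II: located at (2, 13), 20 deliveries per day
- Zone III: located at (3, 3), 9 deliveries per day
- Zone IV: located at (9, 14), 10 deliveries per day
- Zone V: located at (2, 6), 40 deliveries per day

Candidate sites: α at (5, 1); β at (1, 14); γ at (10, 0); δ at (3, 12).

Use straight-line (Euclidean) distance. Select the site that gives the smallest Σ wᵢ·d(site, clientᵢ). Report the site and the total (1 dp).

δ, total 678.2 km

Total weighted distance at each candidate:
  α (5, 1): total = 915.8
  β (1, 14): total = 918.5
  γ (10, 0): total = 1277.0
  δ (3, 12): total = 678.2
Minimum is at δ with total 678.2 km.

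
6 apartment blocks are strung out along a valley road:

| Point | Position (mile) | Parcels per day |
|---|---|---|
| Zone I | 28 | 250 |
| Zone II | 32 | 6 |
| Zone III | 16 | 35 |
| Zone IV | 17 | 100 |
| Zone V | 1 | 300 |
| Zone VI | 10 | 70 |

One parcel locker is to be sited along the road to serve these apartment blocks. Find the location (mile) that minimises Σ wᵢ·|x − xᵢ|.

x = 16

For a sum of weighted absolute distances on a line, the optimum is the weighted median (not the mean). Total weight W = 761; half-weight = 380.5.
Sort by position and accumulate weight:
  mile 1 (Zone V, w=300) → cum 300
  mile 10 (Zone VI, w=70) → cum 370
  mile 16 (Zone III, w=35) → cum 405  ≥ 380.5 → median here
  mile 17 (Zone IV, w=100) → cum 505
  mile 28 (Zone I, w=250) → cum 755
  mile 32 (Zone II, w=6) → cum 761
Optimal location: mile 16.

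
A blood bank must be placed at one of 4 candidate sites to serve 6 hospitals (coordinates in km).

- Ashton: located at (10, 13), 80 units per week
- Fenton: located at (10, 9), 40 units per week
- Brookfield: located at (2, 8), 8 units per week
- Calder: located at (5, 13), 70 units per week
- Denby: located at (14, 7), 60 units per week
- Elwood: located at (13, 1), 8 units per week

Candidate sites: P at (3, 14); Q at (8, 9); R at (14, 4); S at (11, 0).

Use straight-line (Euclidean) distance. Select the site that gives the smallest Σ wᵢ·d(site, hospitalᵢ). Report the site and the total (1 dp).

Total weighted distance at each candidate:
  P (3, 14): total = 2028.5
  Q (8, 9): total = 1291.4
  R (14, 4): total = 2241.5
  S (11, 0): total = 2978.7
Minimum is at Q with total 1291.4 km.

Q, total 1291.4 km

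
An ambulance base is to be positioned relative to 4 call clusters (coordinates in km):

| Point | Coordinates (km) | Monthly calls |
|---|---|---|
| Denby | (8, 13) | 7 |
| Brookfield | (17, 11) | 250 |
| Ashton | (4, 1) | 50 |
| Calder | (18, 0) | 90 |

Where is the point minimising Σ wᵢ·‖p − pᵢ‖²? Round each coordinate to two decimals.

(15.43, 7.28)

The minimiser of Σwᵢ‖p−pᵢ‖² is the weighted centroid p* = (Σwᵢpᵢ)/(Σwᵢ).
Σwᵢ = 397.
Σwᵢxᵢ = 7·8 + 250·17 + 50·4 + 90·18 = 6126.
Σwᵢyᵢ = 7·13 + 250·11 + 50·1 + 90·0 = 2891.
x* = 6126/397 = 15.43, y* = 2891/397 = 7.28.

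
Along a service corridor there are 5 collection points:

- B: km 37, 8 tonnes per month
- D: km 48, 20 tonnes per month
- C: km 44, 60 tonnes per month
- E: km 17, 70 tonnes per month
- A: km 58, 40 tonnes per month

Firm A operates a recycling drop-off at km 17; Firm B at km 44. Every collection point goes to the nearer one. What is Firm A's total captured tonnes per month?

70

The indifferent point is the midpoint (17+44)/2 = 30.5; collection points left of it (closer to Firm A at 17) go to Firm A, those right go to Firm B.
  E at 17 (w=70) → Firm A
  B at 37 (w=8) → Firm B
  C at 44 (w=60) → Firm B
  D at 48 (w=20) → Firm B
  A at 58 (w=40) → Firm B
Firm A captures 70; Firm B captures 128.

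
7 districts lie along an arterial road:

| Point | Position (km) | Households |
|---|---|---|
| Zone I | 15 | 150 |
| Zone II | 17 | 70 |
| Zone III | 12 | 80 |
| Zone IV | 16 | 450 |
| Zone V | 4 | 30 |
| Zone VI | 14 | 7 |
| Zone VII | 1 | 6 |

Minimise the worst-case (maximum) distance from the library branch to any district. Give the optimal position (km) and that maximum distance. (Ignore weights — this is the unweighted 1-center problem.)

The 1-center on a line is the midpoint of the two extreme points: leftmost at 1, rightmost at 17.
Optimal location = (1 + 17)/2 = 9; maximum distance = (17 − 1)/2 = 8.

location 9, max distance 8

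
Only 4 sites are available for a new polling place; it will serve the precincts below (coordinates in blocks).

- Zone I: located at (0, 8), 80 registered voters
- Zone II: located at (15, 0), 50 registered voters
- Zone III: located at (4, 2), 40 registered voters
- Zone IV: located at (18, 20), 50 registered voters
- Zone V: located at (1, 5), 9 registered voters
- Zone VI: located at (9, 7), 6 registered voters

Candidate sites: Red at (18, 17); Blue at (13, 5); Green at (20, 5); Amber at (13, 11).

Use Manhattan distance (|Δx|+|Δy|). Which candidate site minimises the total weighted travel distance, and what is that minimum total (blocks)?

Total weighted distance at each candidate:
  Red (18, 17): total = 4845
  Blue (13, 5): total = 3254
  Green (20, 5): total = 4199
  Amber (13, 11): total = 3560
Minimum is at Blue with total 3254 blocks.

Blue, total 3254 blocks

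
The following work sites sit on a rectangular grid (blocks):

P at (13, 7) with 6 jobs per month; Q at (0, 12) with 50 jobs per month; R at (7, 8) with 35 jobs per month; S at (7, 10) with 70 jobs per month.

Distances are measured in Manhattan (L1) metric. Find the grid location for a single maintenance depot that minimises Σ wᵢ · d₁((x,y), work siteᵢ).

(7, 10)

Manhattan distance separates: Σwᵢ(|x−xᵢ|+|y−yᵢ|) = Σwᵢ|x−xᵢ| + Σwᵢ|y−yᵢ|, so x and y are optimised independently as 1-D weighted medians.
Total weight W = 161; half = 80.5.
x-coordinate, sorted with cumulative weight:
  x=0 (Q, w=50) cum 50
  x=7 (R, w=35) cum 85  ← median
  x=7 (S, w=70) cum 155
  x=13 (P, w=6) cum 161
⇒ x* = 7
y-coordinate, sorted with cumulative weight:
  y=7 (P, w=6) cum 6
  y=8 (R, w=35) cum 41
  y=10 (S, w=70) cum 111  ← median
  y=12 (Q, w=50) cum 161
⇒ y* = 10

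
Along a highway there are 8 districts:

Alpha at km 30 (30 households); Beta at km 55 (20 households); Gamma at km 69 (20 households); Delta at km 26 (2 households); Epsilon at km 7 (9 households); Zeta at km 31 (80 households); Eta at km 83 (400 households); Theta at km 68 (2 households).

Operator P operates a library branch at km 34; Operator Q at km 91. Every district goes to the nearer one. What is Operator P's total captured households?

141

The indifferent point is the midpoint (34+91)/2 = 62.5; districts left of it (closer to Operator P at 34) go to Operator P, those right go to Operator Q.
  Epsilon at 7 (w=9) → Operator P
  Delta at 26 (w=2) → Operator P
  Alpha at 30 (w=30) → Operator P
  Zeta at 31 (w=80) → Operator P
  Beta at 55 (w=20) → Operator P
  Theta at 68 (w=2) → Operator Q
  Gamma at 69 (w=20) → Operator Q
  Eta at 83 (w=400) → Operator Q
Operator P captures 141; Operator Q captures 422.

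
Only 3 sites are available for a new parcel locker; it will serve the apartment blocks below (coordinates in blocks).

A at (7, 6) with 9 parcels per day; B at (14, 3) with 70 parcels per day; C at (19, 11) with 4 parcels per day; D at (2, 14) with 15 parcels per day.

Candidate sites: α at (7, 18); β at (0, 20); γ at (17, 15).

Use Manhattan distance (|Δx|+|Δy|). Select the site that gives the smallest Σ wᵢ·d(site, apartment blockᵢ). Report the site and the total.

γ, total 1485 blocks

Total weighted distance at each candidate:
  α (7, 18): total = 1859
  β (0, 20): total = 2591
  γ (17, 15): total = 1485
Minimum is at γ with total 1485 blocks.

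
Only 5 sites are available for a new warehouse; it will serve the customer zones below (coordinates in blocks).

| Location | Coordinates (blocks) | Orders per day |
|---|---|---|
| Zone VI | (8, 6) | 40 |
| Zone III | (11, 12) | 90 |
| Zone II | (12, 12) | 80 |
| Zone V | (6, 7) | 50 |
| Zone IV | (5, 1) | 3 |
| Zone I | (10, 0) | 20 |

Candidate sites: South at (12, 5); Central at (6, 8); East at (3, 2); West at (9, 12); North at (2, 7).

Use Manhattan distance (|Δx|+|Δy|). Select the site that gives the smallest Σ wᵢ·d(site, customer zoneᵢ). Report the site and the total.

Total weighted distance at each candidate:
  South (12, 5): total = 2053
  Central (6, 8): total = 2084
  East (3, 2): total = 4089
  West (9, 12): total = 1405
  North (2, 7): total = 3267
Minimum is at West with total 1405 blocks.

West, total 1405 blocks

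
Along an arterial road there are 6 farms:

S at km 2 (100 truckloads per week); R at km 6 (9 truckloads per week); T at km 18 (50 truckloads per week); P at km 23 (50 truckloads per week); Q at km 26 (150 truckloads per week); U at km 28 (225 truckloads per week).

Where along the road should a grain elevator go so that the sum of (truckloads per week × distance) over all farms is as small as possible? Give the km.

For a sum of weighted absolute distances on a line, the optimum is the weighted median (not the mean). Total weight W = 584; half-weight = 292.
Sort by position and accumulate weight:
  km 2 (S, w=100) → cum 100
  km 6 (R, w=9) → cum 109
  km 18 (T, w=50) → cum 159
  km 23 (P, w=50) → cum 209
  km 26 (Q, w=150) → cum 359  ≥ 292 → median here
  km 28 (U, w=225) → cum 584
Optimal location: km 26.

x = 26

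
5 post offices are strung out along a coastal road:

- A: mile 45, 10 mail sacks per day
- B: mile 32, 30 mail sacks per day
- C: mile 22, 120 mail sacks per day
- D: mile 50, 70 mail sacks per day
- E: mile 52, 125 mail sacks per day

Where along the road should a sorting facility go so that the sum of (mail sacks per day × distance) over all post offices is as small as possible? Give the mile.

For a sum of weighted absolute distances on a line, the optimum is the weighted median (not the mean). Total weight W = 355; half-weight = 177.5.
Sort by position and accumulate weight:
  mile 22 (C, w=120) → cum 120
  mile 32 (B, w=30) → cum 150
  mile 45 (A, w=10) → cum 160
  mile 50 (D, w=70) → cum 230  ≥ 177.5 → median here
  mile 52 (E, w=125) → cum 355
Optimal location: mile 50.

x = 50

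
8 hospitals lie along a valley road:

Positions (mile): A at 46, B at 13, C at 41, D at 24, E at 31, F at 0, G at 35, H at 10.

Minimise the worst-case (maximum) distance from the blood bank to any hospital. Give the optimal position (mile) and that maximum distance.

location 23, max distance 23

The 1-center on a line is the midpoint of the two extreme points: leftmost at 0, rightmost at 46.
Optimal location = (0 + 46)/2 = 23; maximum distance = (46 − 0)/2 = 23.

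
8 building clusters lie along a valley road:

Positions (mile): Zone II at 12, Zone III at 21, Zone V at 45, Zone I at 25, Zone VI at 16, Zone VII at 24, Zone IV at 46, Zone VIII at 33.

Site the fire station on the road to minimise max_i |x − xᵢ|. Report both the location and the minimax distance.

location 29, max distance 17

The 1-center on a line is the midpoint of the two extreme points: leftmost at 12, rightmost at 46.
Optimal location = (12 + 46)/2 = 29; maximum distance = (46 − 12)/2 = 17.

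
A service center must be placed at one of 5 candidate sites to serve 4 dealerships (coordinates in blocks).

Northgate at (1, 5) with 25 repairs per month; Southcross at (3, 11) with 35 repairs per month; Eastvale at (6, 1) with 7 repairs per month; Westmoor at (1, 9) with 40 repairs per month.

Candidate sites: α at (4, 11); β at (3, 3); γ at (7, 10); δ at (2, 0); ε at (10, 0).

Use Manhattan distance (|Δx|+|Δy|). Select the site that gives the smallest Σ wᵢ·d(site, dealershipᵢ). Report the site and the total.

Total weighted distance at each candidate:
  α (4, 11): total = 544
  β (3, 3): total = 735
  γ (7, 10): total = 800
  δ (2, 0): total = 1005
  ε (10, 0): total = 1735
Minimum is at α with total 544 blocks.

α, total 544 blocks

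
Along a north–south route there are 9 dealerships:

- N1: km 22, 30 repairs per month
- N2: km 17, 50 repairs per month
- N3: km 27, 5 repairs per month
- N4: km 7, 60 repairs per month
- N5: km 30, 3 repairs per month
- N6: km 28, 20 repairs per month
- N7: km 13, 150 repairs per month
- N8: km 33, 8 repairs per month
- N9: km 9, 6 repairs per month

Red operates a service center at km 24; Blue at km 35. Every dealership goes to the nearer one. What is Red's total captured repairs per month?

321

The indifferent point is the midpoint (24+35)/2 = 29.5; dealerships left of it (closer to Red at 24) go to Red, those right go to Blue.
  N4 at 7 (w=60) → Red
  N9 at 9 (w=6) → Red
  N7 at 13 (w=150) → Red
  N2 at 17 (w=50) → Red
  N1 at 22 (w=30) → Red
  N3 at 27 (w=5) → Red
  N6 at 28 (w=20) → Red
  N5 at 30 (w=3) → Blue
  N8 at 33 (w=8) → Blue
Red captures 321; Blue captures 11.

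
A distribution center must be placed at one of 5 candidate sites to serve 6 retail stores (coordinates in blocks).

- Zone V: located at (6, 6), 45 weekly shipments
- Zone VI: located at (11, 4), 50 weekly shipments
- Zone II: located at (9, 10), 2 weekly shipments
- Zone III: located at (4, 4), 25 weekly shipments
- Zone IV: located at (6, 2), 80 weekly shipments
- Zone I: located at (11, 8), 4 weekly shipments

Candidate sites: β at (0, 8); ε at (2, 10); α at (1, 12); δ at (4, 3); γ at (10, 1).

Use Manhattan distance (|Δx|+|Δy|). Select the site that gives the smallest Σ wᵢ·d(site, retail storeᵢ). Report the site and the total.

Total weighted distance at each candidate:
  β (0, 8): total = 2336
  ε (2, 10): total = 2328
  α (1, 12): total = 2946
  δ (4, 3): total = 962
  γ (10, 1): total = 1282
Minimum is at δ with total 962 blocks.

δ, total 962 blocks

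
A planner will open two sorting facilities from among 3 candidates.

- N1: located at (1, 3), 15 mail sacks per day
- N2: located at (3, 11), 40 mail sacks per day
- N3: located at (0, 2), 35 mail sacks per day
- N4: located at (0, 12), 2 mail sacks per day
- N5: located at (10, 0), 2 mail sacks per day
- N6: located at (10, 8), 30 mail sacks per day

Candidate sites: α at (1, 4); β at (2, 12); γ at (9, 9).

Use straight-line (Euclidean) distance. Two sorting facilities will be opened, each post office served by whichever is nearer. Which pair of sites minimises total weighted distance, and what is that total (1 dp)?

{α, γ}, total 422.9

Evaluate every pair (each demand assigned to the nearer of the two):
  {α, γ}: total = 422.9
  {α, β}: total = 441.9
  {β, γ}: total = 613.9
Best pair: {α, γ} with total 422.9.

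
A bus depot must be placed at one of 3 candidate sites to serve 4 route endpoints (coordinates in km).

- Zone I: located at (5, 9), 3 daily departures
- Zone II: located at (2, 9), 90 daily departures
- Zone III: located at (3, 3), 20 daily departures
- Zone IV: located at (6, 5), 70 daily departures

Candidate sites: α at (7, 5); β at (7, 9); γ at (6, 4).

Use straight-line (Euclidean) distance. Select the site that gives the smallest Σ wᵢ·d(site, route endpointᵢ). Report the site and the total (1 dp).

γ, total 724.8 km

Total weighted distance at each candidate:
  α (7, 5): total = 749.1
  β (7, 9): total = 888.8
  γ (6, 4): total = 724.8
Minimum is at γ with total 724.8 km.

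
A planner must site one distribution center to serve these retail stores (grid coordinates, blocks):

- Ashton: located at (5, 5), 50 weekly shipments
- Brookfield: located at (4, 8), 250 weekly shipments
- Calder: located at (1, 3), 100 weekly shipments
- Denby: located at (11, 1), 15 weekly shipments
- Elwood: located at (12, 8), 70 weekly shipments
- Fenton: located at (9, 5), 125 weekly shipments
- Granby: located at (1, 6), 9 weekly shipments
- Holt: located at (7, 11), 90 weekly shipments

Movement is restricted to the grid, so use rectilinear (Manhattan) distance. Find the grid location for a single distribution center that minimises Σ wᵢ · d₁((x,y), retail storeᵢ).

Manhattan distance separates: Σwᵢ(|x−xᵢ|+|y−yᵢ|) = Σwᵢ|x−xᵢ| + Σwᵢ|y−yᵢ|, so x and y are optimised independently as 1-D weighted medians.
Total weight W = 709; half = 354.5.
x-coordinate, sorted with cumulative weight:
  x=1 (Calder, w=100) cum 100
  x=1 (Granby, w=9) cum 109
  x=4 (Brookfield, w=250) cum 359  ← median
  x=5 (Ashton, w=50) cum 409
  x=7 (Holt, w=90) cum 499
  x=9 (Fenton, w=125) cum 624
  x=11 (Denby, w=15) cum 639
  x=12 (Elwood, w=70) cum 709
⇒ x* = 4
y-coordinate, sorted with cumulative weight:
  y=1 (Denby, w=15) cum 15
  y=3 (Calder, w=100) cum 115
  y=5 (Ashton, w=50) cum 165
  y=5 (Fenton, w=125) cum 290
  y=6 (Granby, w=9) cum 299
  y=8 (Brookfield, w=250) cum 549  ← median
  y=8 (Elwood, w=70) cum 619
  y=11 (Holt, w=90) cum 709
⇒ y* = 8

(4, 8)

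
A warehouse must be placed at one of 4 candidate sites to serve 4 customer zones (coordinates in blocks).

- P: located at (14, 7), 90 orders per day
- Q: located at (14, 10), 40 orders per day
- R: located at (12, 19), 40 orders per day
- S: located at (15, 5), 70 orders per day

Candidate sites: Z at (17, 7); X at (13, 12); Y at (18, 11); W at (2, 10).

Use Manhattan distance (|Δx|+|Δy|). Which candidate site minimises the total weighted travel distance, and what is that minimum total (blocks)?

Z, total 1470 blocks

Total weighted distance at each candidate:
  Z (17, 7): total = 1470
  X (13, 12): total = 1610
  Y (18, 11): total = 2110
  W (2, 10): total = 3850
Minimum is at Z with total 1470 blocks.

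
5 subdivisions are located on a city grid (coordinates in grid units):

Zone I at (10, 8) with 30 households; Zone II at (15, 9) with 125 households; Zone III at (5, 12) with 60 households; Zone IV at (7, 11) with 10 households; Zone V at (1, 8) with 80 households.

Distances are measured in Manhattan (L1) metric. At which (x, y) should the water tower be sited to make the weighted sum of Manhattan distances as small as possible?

Manhattan distance separates: Σwᵢ(|x−xᵢ|+|y−yᵢ|) = Σwᵢ|x−xᵢ| + Σwᵢ|y−yᵢ|, so x and y are optimised independently as 1-D weighted medians.
Total weight W = 305; half = 152.5.
x-coordinate, sorted with cumulative weight:
  x=1 (Zone V, w=80) cum 80
  x=5 (Zone III, w=60) cum 140
  x=7 (Zone IV, w=10) cum 150
  x=10 (Zone I, w=30) cum 180  ← median
  x=15 (Zone II, w=125) cum 305
⇒ x* = 10
y-coordinate, sorted with cumulative weight:
  y=8 (Zone I, w=30) cum 30
  y=8 (Zone V, w=80) cum 110
  y=9 (Zone II, w=125) cum 235  ← median
  y=11 (Zone IV, w=10) cum 245
  y=12 (Zone III, w=60) cum 305
⇒ y* = 9

(10, 9)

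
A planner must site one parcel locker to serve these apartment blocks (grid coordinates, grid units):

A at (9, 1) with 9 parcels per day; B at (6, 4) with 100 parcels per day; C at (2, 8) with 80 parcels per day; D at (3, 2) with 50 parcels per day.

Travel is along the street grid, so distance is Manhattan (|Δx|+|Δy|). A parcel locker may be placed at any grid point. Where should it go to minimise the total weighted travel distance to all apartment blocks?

Manhattan distance separates: Σwᵢ(|x−xᵢ|+|y−yᵢ|) = Σwᵢ|x−xᵢ| + Σwᵢ|y−yᵢ|, so x and y are optimised independently as 1-D weighted medians.
Total weight W = 239; half = 119.5.
x-coordinate, sorted with cumulative weight:
  x=2 (C, w=80) cum 80
  x=3 (D, w=50) cum 130  ← median
  x=6 (B, w=100) cum 230
  x=9 (A, w=9) cum 239
⇒ x* = 3
y-coordinate, sorted with cumulative weight:
  y=1 (A, w=9) cum 9
  y=2 (D, w=50) cum 59
  y=4 (B, w=100) cum 159  ← median
  y=8 (C, w=80) cum 239
⇒ y* = 4

(3, 4)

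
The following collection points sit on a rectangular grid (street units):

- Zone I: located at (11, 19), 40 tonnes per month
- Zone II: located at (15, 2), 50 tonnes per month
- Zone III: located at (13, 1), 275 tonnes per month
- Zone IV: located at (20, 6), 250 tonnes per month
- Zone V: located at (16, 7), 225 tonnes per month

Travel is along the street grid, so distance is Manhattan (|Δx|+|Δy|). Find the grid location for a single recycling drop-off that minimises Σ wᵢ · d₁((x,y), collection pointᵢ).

(16, 6)

Manhattan distance separates: Σwᵢ(|x−xᵢ|+|y−yᵢ|) = Σwᵢ|x−xᵢ| + Σwᵢ|y−yᵢ|, so x and y are optimised independently as 1-D weighted medians.
Total weight W = 840; half = 420.
x-coordinate, sorted with cumulative weight:
  x=11 (Zone I, w=40) cum 40
  x=13 (Zone III, w=275) cum 315
  x=15 (Zone II, w=50) cum 365
  x=16 (Zone V, w=225) cum 590  ← median
  x=20 (Zone IV, w=250) cum 840
⇒ x* = 16
y-coordinate, sorted with cumulative weight:
  y=1 (Zone III, w=275) cum 275
  y=2 (Zone II, w=50) cum 325
  y=6 (Zone IV, w=250) cum 575  ← median
  y=7 (Zone V, w=225) cum 800
  y=19 (Zone I, w=40) cum 840
⇒ y* = 6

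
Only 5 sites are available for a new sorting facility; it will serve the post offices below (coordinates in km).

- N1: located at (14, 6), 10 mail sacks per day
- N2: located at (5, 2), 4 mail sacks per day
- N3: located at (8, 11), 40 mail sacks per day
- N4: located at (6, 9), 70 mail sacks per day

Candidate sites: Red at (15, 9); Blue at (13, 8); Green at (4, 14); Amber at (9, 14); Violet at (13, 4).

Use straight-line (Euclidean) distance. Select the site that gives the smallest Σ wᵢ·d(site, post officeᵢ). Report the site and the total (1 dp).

Total weighted distance at each candidate:
  Red (15, 9): total = 1001.7
  Blue (13, 8): total = 790.6
  Green (4, 14): total = 753.2
  Amber (9, 14): total = 679.6
  Violet (13, 4): total = 1001.6
Minimum is at Amber with total 679.6 km.

Amber, total 679.6 km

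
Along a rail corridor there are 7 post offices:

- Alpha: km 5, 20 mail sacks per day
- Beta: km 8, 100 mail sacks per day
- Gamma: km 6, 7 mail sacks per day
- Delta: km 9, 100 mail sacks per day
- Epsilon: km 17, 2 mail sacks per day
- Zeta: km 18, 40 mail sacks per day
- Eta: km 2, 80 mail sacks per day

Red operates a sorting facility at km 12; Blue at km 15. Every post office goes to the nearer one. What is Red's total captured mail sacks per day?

307

The indifferent point is the midpoint (12+15)/2 = 13.5; post offices left of it (closer to Red at 12) go to Red, those right go to Blue.
  Eta at 2 (w=80) → Red
  Alpha at 5 (w=20) → Red
  Gamma at 6 (w=7) → Red
  Beta at 8 (w=100) → Red
  Delta at 9 (w=100) → Red
  Epsilon at 17 (w=2) → Blue
  Zeta at 18 (w=40) → Blue
Red captures 307; Blue captures 42.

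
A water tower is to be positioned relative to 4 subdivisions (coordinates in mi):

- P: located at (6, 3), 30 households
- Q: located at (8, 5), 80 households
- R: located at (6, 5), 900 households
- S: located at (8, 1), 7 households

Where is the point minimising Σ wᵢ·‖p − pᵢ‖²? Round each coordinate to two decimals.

The minimiser of Σwᵢ‖p−pᵢ‖² is the weighted centroid p* = (Σwᵢpᵢ)/(Σwᵢ).
Σwᵢ = 1017.
Σwᵢxᵢ = 30·6 + 80·8 + 900·6 + 7·8 = 6276.
Σwᵢyᵢ = 30·3 + 80·5 + 900·5 + 7·1 = 4997.
x* = 6276/1017 = 6.17, y* = 4997/1017 = 4.91.

(6.17, 4.91)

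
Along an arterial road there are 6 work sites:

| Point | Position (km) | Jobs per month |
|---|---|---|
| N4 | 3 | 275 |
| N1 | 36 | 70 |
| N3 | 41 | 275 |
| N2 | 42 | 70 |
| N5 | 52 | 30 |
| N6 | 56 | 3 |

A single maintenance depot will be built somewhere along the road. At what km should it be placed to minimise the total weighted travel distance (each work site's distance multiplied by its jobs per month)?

For a sum of weighted absolute distances on a line, the optimum is the weighted median (not the mean). Total weight W = 723; half-weight = 361.5.
Sort by position and accumulate weight:
  km 3 (N4, w=275) → cum 275
  km 36 (N1, w=70) → cum 345
  km 41 (N3, w=275) → cum 620  ≥ 361.5 → median here
  km 42 (N2, w=70) → cum 690
  km 52 (N5, w=30) → cum 720
  km 56 (N6, w=3) → cum 723
Optimal location: km 41.

x = 41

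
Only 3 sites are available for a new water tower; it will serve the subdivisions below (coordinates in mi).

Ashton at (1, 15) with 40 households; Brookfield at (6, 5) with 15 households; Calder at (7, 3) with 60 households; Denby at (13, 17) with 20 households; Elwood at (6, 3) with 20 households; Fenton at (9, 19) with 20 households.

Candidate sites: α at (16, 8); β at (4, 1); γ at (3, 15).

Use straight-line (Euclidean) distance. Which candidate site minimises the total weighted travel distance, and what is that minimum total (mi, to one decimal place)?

Total weighted distance at each candidate:
  α (16, 8): total = 2110.6
  β (4, 1): total = 1653.5
  γ (3, 15): total = 1591.1
Minimum is at γ with total 1591.1 mi.

γ, total 1591.1 mi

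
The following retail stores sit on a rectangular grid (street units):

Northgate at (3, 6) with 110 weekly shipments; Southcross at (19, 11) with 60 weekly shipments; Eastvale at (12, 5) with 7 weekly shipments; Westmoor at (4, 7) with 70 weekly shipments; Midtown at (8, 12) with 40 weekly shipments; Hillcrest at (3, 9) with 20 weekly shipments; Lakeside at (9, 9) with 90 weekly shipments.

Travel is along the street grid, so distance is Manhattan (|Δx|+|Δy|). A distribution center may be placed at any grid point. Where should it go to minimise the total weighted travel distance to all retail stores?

Manhattan distance separates: Σwᵢ(|x−xᵢ|+|y−yᵢ|) = Σwᵢ|x−xᵢ| + Σwᵢ|y−yᵢ|, so x and y are optimised independently as 1-D weighted medians.
Total weight W = 397; half = 198.5.
x-coordinate, sorted with cumulative weight:
  x=3 (Northgate, w=110) cum 110
  x=3 (Hillcrest, w=20) cum 130
  x=4 (Westmoor, w=70) cum 200  ← median
  x=8 (Midtown, w=40) cum 240
  x=9 (Lakeside, w=90) cum 330
  x=12 (Eastvale, w=7) cum 337
  x=19 (Southcross, w=60) cum 397
⇒ x* = 4
y-coordinate, sorted with cumulative weight:
  y=5 (Eastvale, w=7) cum 7
  y=6 (Northgate, w=110) cum 117
  y=7 (Westmoor, w=70) cum 187
  y=9 (Hillcrest, w=20) cum 207  ← median
  y=9 (Lakeside, w=90) cum 297
  y=11 (Southcross, w=60) cum 357
  y=12 (Midtown, w=40) cum 397
⇒ y* = 9

(4, 9)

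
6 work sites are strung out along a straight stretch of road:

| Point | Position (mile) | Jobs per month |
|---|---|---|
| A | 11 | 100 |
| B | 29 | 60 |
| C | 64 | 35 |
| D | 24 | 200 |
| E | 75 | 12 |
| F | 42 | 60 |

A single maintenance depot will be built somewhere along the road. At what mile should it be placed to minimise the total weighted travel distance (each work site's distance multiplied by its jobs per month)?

x = 24

For a sum of weighted absolute distances on a line, the optimum is the weighted median (not the mean). Total weight W = 467; half-weight = 233.5.
Sort by position and accumulate weight:
  mile 11 (A, w=100) → cum 100
  mile 24 (D, w=200) → cum 300  ≥ 233.5 → median here
  mile 29 (B, w=60) → cum 360
  mile 42 (F, w=60) → cum 420
  mile 64 (C, w=35) → cum 455
  mile 75 (E, w=12) → cum 467
Optimal location: mile 24.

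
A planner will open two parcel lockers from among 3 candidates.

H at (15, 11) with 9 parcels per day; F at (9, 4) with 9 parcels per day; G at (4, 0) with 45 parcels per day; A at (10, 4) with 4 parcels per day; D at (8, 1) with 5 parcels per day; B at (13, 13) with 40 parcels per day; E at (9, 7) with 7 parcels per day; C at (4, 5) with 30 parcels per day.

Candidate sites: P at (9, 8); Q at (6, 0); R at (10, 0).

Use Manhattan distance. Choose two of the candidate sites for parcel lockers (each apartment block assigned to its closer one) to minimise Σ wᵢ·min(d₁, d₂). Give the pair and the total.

{P, Q}, total 819

Evaluate every pair (each demand assigned to the nearer of the two):
  {P, Q}: total = 819
  {P, R}: total = 1025
  {Q, R}: total = 1216
Best pair: {P, Q} with total 819.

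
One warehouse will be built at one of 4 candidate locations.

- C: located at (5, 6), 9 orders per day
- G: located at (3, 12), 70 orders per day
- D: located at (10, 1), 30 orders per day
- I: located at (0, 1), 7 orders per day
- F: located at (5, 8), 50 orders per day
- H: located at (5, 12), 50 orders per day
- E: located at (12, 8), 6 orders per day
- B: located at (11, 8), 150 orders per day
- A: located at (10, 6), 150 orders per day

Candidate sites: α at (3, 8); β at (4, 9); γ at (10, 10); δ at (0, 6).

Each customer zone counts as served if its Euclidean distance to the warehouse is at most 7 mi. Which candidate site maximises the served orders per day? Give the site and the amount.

γ, covering 415

Coverage radius r = 7 mi; a point is covered iff (Δx)²+(Δy)² ≤ 7² = 49.
  α (3, 8): covers {C, G, F, H} → 179
  β (4, 9): covers {C, G, F, H, A} → 329
  γ (10, 10): covers {C, F, H, E, B, A} → 415
  δ (0, 6): covers {C, G, I, F} → 136
Maximum coverage at γ: 415 orders per day.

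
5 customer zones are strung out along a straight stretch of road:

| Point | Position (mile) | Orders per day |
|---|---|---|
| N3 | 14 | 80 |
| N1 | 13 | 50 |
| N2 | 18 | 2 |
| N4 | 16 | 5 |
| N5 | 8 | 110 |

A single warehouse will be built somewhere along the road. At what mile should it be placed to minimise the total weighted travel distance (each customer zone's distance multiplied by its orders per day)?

x = 13

For a sum of weighted absolute distances on a line, the optimum is the weighted median (not the mean). Total weight W = 247; half-weight = 123.5.
Sort by position and accumulate weight:
  mile 8 (N5, w=110) → cum 110
  mile 13 (N1, w=50) → cum 160  ≥ 123.5 → median here
  mile 14 (N3, w=80) → cum 240
  mile 16 (N4, w=5) → cum 245
  mile 18 (N2, w=2) → cum 247
Optimal location: mile 13.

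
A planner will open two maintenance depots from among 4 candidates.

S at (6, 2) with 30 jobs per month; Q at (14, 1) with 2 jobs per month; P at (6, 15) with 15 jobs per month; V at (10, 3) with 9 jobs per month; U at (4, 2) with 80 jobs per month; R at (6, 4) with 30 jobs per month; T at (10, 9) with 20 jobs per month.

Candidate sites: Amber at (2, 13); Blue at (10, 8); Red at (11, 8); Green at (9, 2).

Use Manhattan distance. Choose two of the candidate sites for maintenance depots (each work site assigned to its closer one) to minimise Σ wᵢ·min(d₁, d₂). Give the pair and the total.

{Blue, Green}, total 855

Evaluate every pair (each demand assigned to the nearer of the two):
  {Blue, Green}: total = 855
  {Red, Green}: total = 890
  {Amber, Green}: total = 920
  {Amber, Blue}: total = 1677
  {Blue, Red}: total = 1750
  {Amber, Red}: total = 1844
Best pair: {Blue, Green} with total 855.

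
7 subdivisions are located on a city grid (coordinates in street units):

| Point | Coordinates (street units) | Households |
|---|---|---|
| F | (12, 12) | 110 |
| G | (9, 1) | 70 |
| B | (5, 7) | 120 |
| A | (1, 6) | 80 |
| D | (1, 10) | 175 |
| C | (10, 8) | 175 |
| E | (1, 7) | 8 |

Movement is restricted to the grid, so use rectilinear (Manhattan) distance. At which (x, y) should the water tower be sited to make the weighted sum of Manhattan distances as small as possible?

Manhattan distance separates: Σwᵢ(|x−xᵢ|+|y−yᵢ|) = Σwᵢ|x−xᵢ| + Σwᵢ|y−yᵢ|, so x and y are optimised independently as 1-D weighted medians.
Total weight W = 738; half = 369.
x-coordinate, sorted with cumulative weight:
  x=1 (A, w=80) cum 80
  x=1 (D, w=175) cum 255
  x=1 (E, w=8) cum 263
  x=5 (B, w=120) cum 383  ← median
  x=9 (G, w=70) cum 453
  x=10 (C, w=175) cum 628
  x=12 (F, w=110) cum 738
⇒ x* = 5
y-coordinate, sorted with cumulative weight:
  y=1 (G, w=70) cum 70
  y=6 (A, w=80) cum 150
  y=7 (B, w=120) cum 270
  y=7 (E, w=8) cum 278
  y=8 (C, w=175) cum 453  ← median
  y=10 (D, w=175) cum 628
  y=12 (F, w=110) cum 738
⇒ y* = 8

(5, 8)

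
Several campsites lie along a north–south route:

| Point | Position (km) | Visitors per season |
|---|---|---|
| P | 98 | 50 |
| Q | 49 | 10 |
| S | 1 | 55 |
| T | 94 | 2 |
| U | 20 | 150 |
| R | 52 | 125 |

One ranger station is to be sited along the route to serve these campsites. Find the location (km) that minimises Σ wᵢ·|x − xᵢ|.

For a sum of weighted absolute distances on a line, the optimum is the weighted median (not the mean). Total weight W = 392; half-weight = 196.
Sort by position and accumulate weight:
  km 1 (S, w=55) → cum 55
  km 20 (U, w=150) → cum 205  ≥ 196 → median here
  km 49 (Q, w=10) → cum 215
  km 52 (R, w=125) → cum 340
  km 94 (T, w=2) → cum 342
  km 98 (P, w=50) → cum 392
Optimal location: km 20.

x = 20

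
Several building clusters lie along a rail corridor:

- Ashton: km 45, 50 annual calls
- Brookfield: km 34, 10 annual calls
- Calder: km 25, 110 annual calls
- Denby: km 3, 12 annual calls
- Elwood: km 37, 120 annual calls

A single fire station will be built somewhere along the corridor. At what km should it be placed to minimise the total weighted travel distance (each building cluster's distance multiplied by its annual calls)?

For a sum of weighted absolute distances on a line, the optimum is the weighted median (not the mean). Total weight W = 302; half-weight = 151.
Sort by position and accumulate weight:
  km 3 (Denby, w=12) → cum 12
  km 25 (Calder, w=110) → cum 122
  km 34 (Brookfield, w=10) → cum 132
  km 37 (Elwood, w=120) → cum 252  ≥ 151 → median here
  km 45 (Ashton, w=50) → cum 302
Optimal location: km 37.

x = 37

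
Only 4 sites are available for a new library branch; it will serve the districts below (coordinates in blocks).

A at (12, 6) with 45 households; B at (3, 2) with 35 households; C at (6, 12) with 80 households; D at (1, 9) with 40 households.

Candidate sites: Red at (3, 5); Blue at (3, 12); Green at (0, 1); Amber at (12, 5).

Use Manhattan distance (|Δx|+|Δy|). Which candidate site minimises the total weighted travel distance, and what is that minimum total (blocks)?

Total weighted distance at each candidate:
  Red (3, 5): total = 1595
  Blue (3, 12): total = 1465
  Green (0, 1): total = 2625
  Amber (12, 5): total = 2105
Minimum is at Blue with total 1465 blocks.

Blue, total 1465 blocks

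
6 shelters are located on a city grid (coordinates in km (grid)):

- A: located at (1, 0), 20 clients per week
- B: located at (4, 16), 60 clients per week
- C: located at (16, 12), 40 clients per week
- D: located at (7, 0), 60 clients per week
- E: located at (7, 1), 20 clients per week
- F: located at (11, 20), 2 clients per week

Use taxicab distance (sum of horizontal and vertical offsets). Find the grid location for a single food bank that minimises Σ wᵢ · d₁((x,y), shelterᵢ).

Manhattan distance separates: Σwᵢ(|x−xᵢ|+|y−yᵢ|) = Σwᵢ|x−xᵢ| + Σwᵢ|y−yᵢ|, so x and y are optimised independently as 1-D weighted medians.
Total weight W = 202; half = 101.
x-coordinate, sorted with cumulative weight:
  x=1 (A, w=20) cum 20
  x=4 (B, w=60) cum 80
  x=7 (D, w=60) cum 140  ← median
  x=7 (E, w=20) cum 160
  x=11 (F, w=2) cum 162
  x=16 (C, w=40) cum 202
⇒ x* = 7
y-coordinate, sorted with cumulative weight:
  y=0 (A, w=20) cum 20
  y=0 (D, w=60) cum 80
  y=1 (E, w=20) cum 100
  y=12 (C, w=40) cum 140  ← median
  y=16 (B, w=60) cum 200
  y=20 (F, w=2) cum 202
⇒ y* = 12

(7, 12)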